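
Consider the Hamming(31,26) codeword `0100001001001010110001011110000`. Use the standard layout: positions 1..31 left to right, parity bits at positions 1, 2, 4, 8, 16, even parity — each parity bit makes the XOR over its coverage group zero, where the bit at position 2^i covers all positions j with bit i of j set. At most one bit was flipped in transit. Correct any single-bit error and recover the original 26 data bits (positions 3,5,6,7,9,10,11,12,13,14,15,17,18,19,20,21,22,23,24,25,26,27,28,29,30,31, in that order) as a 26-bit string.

00010100101110001001110000

s1: b1⊕b3⊕b5⊕b7⊕b9⊕b11⊕b13⊕b15⊕b17⊕b19⊕b21⊕b23⊕b25⊕b27⊕b29⊕b31 = 0⊕0⊕0⊕1⊕0⊕0⊕1⊕1⊕1⊕0⊕0⊕0⊕1⊕1⊕0⊕0 = 0
s2: b2⊕b3⊕b6⊕b7⊕b10⊕b11⊕b14⊕b15⊕b18⊕b19⊕b22⊕b23⊕b26⊕b27⊕b30⊕b31 = 1⊕0⊕0⊕1⊕1⊕0⊕0⊕1⊕1⊕0⊕1⊕0⊕1⊕1⊕0⊕0 = 0
s4: b4⊕b5⊕b6⊕b7⊕b12⊕b13⊕b14⊕b15⊕b20⊕b21⊕b22⊕b23⊕b28⊕b29⊕b30⊕b31 = 0⊕0⊕0⊕1⊕0⊕1⊕0⊕1⊕0⊕0⊕1⊕0⊕0⊕0⊕0⊕0 = 0
s8: b8⊕b9⊕b10⊕b11⊕b12⊕b13⊕b14⊕b15⊕b24⊕b25⊕b26⊕b27⊕b28⊕b29⊕b30⊕b31 = 0⊕0⊕1⊕0⊕0⊕1⊕0⊕1⊕1⊕1⊕1⊕1⊕0⊕0⊕0⊕0 = 1
s16: b16⊕b17⊕b18⊕b19⊕b20⊕b21⊕b22⊕b23⊕b24⊕b25⊕b26⊕b27⊕b28⊕b29⊕b30⊕b31 = 0⊕1⊕1⊕0⊕0⊕0⊕1⊕0⊕1⊕1⊕1⊕1⊕0⊕0⊕0⊕0 = 1
Syndrome (s16...s1) = 11000 → position 24.
Flip bit 24: corrected codeword = 0100001001001010110001001110000
Data bits at positions 3,5,6,7,9,10,11,12,13,14,15,17,18,19,20,21,22,23,24,25,26,27,28,29,30,31: 00010100101110001001110000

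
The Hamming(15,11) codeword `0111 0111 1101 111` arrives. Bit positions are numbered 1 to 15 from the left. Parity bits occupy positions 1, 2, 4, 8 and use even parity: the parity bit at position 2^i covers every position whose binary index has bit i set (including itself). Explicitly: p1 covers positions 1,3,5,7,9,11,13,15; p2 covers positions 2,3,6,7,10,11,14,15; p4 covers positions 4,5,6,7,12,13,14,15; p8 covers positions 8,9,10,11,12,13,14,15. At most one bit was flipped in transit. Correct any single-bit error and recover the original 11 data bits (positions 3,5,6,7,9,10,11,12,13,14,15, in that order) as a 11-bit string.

s1: b1⊕b3⊕b5⊕b7⊕b9⊕b11⊕b13⊕b15 = 0⊕1⊕0⊕1⊕1⊕0⊕1⊕1 = 1
s2: b2⊕b3⊕b6⊕b7⊕b10⊕b11⊕b14⊕b15 = 1⊕1⊕1⊕1⊕1⊕0⊕1⊕1 = 1
s4: b4⊕b5⊕b6⊕b7⊕b12⊕b13⊕b14⊕b15 = 1⊕0⊕1⊕1⊕1⊕1⊕1⊕1 = 1
s8: b8⊕b9⊕b10⊕b11⊕b12⊕b13⊕b14⊕b15 = 1⊕1⊕1⊕0⊕1⊕1⊕1⊕1 = 1
Syndrome (s8...s1) = 1111 → position 15.
Flip bit 15: corrected codeword = 011101111101110
Data bits at positions 3,5,6,7,9,10,11,12,13,14,15: 10111101110

10111101110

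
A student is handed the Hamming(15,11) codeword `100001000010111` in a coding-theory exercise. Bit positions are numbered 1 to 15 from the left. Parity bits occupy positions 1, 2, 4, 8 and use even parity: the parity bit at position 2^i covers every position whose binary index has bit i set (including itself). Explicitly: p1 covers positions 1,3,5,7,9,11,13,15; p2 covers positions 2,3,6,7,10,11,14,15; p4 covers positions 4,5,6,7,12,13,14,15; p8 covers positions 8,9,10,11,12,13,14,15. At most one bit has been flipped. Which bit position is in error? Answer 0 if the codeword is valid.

s1: b1⊕b3⊕b5⊕b7⊕b9⊕b11⊕b13⊕b15 = 1⊕0⊕0⊕0⊕0⊕1⊕1⊕1 = 0
s2: b2⊕b3⊕b6⊕b7⊕b10⊕b11⊕b14⊕b15 = 0⊕0⊕1⊕0⊕0⊕1⊕1⊕1 = 0
s4: b4⊕b5⊕b6⊕b7⊕b12⊕b13⊕b14⊕b15 = 0⊕0⊕1⊕0⊕0⊕1⊕1⊕1 = 0
s8: b8⊕b9⊕b10⊕b11⊕b12⊕b13⊕b14⊕b15 = 0⊕0⊕0⊕1⊕0⊕1⊕1⊕1 = 0
Syndrome (s8...s1) = 0000 → position 0 (no error).

0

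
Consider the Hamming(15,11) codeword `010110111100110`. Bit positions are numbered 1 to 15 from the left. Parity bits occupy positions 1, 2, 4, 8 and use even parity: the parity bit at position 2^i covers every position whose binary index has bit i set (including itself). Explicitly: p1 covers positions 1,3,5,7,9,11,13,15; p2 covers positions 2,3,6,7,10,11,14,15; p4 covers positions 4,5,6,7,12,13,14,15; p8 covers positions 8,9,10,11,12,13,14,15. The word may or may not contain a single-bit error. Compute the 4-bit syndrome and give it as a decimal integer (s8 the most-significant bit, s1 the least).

12

s1: b1⊕b3⊕b5⊕b7⊕b9⊕b11⊕b13⊕b15 = 0⊕0⊕1⊕1⊕1⊕0⊕1⊕0 = 0
s2: b2⊕b3⊕b6⊕b7⊕b10⊕b11⊕b14⊕b15 = 1⊕0⊕0⊕1⊕1⊕0⊕1⊕0 = 0
s4: b4⊕b5⊕b6⊕b7⊕b12⊕b13⊕b14⊕b15 = 1⊕1⊕0⊕1⊕0⊕1⊕1⊕0 = 1
s8: b8⊕b9⊕b10⊕b11⊕b12⊕b13⊕b14⊕b15 = 1⊕1⊕1⊕0⊕0⊕1⊕1⊕0 = 1
Syndrome (s8...s1) = 1100 → position 12.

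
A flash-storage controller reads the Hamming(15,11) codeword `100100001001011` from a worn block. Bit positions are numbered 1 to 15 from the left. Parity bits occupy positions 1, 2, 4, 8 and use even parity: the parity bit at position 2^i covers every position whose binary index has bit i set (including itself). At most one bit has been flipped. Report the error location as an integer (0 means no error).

1

s1: b1⊕b3⊕b5⊕b7⊕b9⊕b11⊕b13⊕b15 = 1⊕0⊕0⊕0⊕1⊕0⊕0⊕1 = 1
s2: b2⊕b3⊕b6⊕b7⊕b10⊕b11⊕b14⊕b15 = 0⊕0⊕0⊕0⊕0⊕0⊕1⊕1 = 0
s4: b4⊕b5⊕b6⊕b7⊕b12⊕b13⊕b14⊕b15 = 1⊕0⊕0⊕0⊕1⊕0⊕1⊕1 = 0
s8: b8⊕b9⊕b10⊕b11⊕b12⊕b13⊕b14⊕b15 = 0⊕1⊕0⊕0⊕1⊕0⊕1⊕1 = 0
Syndrome (s8...s1) = 0001 → position 1.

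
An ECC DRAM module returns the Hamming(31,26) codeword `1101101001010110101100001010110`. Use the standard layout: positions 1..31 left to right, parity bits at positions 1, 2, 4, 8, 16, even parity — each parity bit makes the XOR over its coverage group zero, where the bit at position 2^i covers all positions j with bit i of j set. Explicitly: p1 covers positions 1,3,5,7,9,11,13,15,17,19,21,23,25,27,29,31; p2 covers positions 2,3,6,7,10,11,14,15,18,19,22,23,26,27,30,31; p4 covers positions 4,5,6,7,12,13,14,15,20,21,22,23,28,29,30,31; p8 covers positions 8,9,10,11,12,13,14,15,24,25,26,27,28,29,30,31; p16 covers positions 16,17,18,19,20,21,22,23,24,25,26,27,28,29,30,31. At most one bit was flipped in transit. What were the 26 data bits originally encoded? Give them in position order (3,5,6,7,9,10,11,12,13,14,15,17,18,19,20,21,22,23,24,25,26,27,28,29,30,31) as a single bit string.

s1: b1⊕b3⊕b5⊕b7⊕b9⊕b11⊕b13⊕b15⊕b17⊕b19⊕b21⊕b23⊕b25⊕b27⊕b29⊕b31 = 1⊕0⊕1⊕1⊕0⊕0⊕0⊕1⊕1⊕1⊕0⊕0⊕1⊕1⊕1⊕0 = 1
s2: b2⊕b3⊕b6⊕b7⊕b10⊕b11⊕b14⊕b15⊕b18⊕b19⊕b22⊕b23⊕b26⊕b27⊕b30⊕b31 = 1⊕0⊕0⊕1⊕1⊕0⊕1⊕1⊕0⊕1⊕0⊕0⊕0⊕1⊕1⊕0 = 0
s4: b4⊕b5⊕b6⊕b7⊕b12⊕b13⊕b14⊕b15⊕b20⊕b21⊕b22⊕b23⊕b28⊕b29⊕b30⊕b31 = 1⊕1⊕0⊕1⊕1⊕0⊕1⊕1⊕1⊕0⊕0⊕0⊕0⊕1⊕1⊕0 = 1
s8: b8⊕b9⊕b10⊕b11⊕b12⊕b13⊕b14⊕b15⊕b24⊕b25⊕b26⊕b27⊕b28⊕b29⊕b30⊕b31 = 0⊕0⊕1⊕0⊕1⊕0⊕1⊕1⊕0⊕1⊕0⊕1⊕0⊕1⊕1⊕0 = 0
s16: b16⊕b17⊕b18⊕b19⊕b20⊕b21⊕b22⊕b23⊕b24⊕b25⊕b26⊕b27⊕b28⊕b29⊕b30⊕b31 = 0⊕1⊕0⊕1⊕1⊕0⊕0⊕0⊕0⊕1⊕0⊕1⊕0⊕1⊕1⊕0 = 1
Syndrome (s16...s1) = 10101 → position 21.
Flip bit 21: corrected codeword = 1101101001010110101110001010110
Data bits at positions 3,5,6,7,9,10,11,12,13,14,15,17,18,19,20,21,22,23,24,25,26,27,28,29,30,31: 01010101011101110001010110

01010101011101110001010110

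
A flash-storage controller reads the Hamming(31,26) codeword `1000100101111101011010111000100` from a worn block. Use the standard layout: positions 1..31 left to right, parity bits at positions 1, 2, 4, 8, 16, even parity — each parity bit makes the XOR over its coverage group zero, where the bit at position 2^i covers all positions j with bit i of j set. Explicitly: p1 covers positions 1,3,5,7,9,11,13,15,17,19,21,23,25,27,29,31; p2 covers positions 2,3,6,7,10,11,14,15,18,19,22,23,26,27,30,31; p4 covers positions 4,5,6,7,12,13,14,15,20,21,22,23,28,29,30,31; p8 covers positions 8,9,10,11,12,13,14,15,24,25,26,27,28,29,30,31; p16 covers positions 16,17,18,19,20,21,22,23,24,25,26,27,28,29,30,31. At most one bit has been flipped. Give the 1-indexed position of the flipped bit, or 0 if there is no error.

s1: b1⊕b3⊕b5⊕b7⊕b9⊕b11⊕b13⊕b15⊕b17⊕b19⊕b21⊕b23⊕b25⊕b27⊕b29⊕b31 = 1⊕0⊕1⊕0⊕0⊕1⊕1⊕0⊕0⊕1⊕1⊕1⊕1⊕0⊕1⊕0 = 1
s2: b2⊕b3⊕b6⊕b7⊕b10⊕b11⊕b14⊕b15⊕b18⊕b19⊕b22⊕b23⊕b26⊕b27⊕b30⊕b31 = 0⊕0⊕0⊕0⊕1⊕1⊕1⊕0⊕1⊕1⊕0⊕1⊕0⊕0⊕0⊕0 = 0
s4: b4⊕b5⊕b6⊕b7⊕b12⊕b13⊕b14⊕b15⊕b20⊕b21⊕b22⊕b23⊕b28⊕b29⊕b30⊕b31 = 0⊕1⊕0⊕0⊕1⊕1⊕1⊕0⊕0⊕1⊕0⊕1⊕0⊕1⊕0⊕0 = 1
s8: b8⊕b9⊕b10⊕b11⊕b12⊕b13⊕b14⊕b15⊕b24⊕b25⊕b26⊕b27⊕b28⊕b29⊕b30⊕b31 = 1⊕0⊕1⊕1⊕1⊕1⊕1⊕0⊕1⊕1⊕0⊕0⊕0⊕1⊕0⊕0 = 1
s16: b16⊕b17⊕b18⊕b19⊕b20⊕b21⊕b22⊕b23⊕b24⊕b25⊕b26⊕b27⊕b28⊕b29⊕b30⊕b31 = 1⊕0⊕1⊕1⊕0⊕1⊕0⊕1⊕1⊕1⊕0⊕0⊕0⊕1⊕0⊕0 = 0
Syndrome (s16...s1) = 01101 → position 13.

13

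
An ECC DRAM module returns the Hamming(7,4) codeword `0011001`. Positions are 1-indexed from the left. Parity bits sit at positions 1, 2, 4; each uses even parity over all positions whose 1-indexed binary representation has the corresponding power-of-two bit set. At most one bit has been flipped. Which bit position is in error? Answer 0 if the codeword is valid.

s1: b1⊕b3⊕b5⊕b7 = 0⊕1⊕0⊕1 = 0
s2: b2⊕b3⊕b6⊕b7 = 0⊕1⊕0⊕1 = 0
s4: b4⊕b5⊕b6⊕b7 = 1⊕0⊕0⊕1 = 0
Syndrome (s4...s1) = 000 → position 0 (no error).

0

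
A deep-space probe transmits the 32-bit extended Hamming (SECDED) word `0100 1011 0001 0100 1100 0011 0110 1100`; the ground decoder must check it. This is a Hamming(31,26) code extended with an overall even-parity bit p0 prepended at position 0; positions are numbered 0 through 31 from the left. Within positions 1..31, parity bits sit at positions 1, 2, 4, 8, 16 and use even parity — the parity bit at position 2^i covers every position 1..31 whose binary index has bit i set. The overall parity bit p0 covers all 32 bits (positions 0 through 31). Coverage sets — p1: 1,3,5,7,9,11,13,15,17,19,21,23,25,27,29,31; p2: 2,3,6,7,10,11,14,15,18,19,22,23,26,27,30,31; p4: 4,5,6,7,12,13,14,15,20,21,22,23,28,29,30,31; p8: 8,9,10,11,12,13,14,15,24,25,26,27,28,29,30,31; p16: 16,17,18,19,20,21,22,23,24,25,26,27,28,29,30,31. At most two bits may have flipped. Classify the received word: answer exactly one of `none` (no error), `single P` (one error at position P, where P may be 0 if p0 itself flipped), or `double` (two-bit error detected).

none

s1: b1⊕b3⊕b5⊕b7⊕b9⊕b11⊕b13⊕b15⊕b17⊕b19⊕b21⊕b23⊕b25⊕b27⊕b29⊕b31 = 1⊕0⊕0⊕1⊕0⊕1⊕1⊕0⊕1⊕0⊕0⊕1⊕1⊕0⊕1⊕0 = 0
s2: b2⊕b3⊕b6⊕b7⊕b10⊕b11⊕b14⊕b15⊕b18⊕b19⊕b22⊕b23⊕b26⊕b27⊕b30⊕b31 = 0⊕0⊕1⊕1⊕0⊕1⊕0⊕0⊕0⊕0⊕1⊕1⊕1⊕0⊕0⊕0 = 0
s4: b4⊕b5⊕b6⊕b7⊕b12⊕b13⊕b14⊕b15⊕b20⊕b21⊕b22⊕b23⊕b28⊕b29⊕b30⊕b31 = 1⊕0⊕1⊕1⊕0⊕1⊕0⊕0⊕0⊕0⊕1⊕1⊕1⊕1⊕0⊕0 = 0
s8: b8⊕b9⊕b10⊕b11⊕b12⊕b13⊕b14⊕b15⊕b24⊕b25⊕b26⊕b27⊕b28⊕b29⊕b30⊕b31 = 0⊕0⊕0⊕1⊕0⊕1⊕0⊕0⊕0⊕1⊕1⊕0⊕1⊕1⊕0⊕0 = 0
s16: b16⊕b17⊕b18⊕b19⊕b20⊕b21⊕b22⊕b23⊕b24⊕b25⊕b26⊕b27⊕b28⊕b29⊕b30⊕b31 = 1⊕1⊕0⊕0⊕0⊕0⊕1⊕1⊕0⊕1⊕1⊕0⊕1⊕1⊕0⊕0 = 0
Syndrome (s16...s1) = 00000 → position 0 (no error).
Overall parity (XOR of all 32 bits, including p0): 0⊕1⊕0⊕0⊕1⊕0⊕1⊕1⊕0⊕0⊕0⊕1⊕0⊕1⊕0⊕0⊕1⊕1⊕0⊕0⊕0⊕0⊕1⊕1⊕0⊕1⊕1⊕0⊕1⊕1⊕0⊕0 = 0
Overall=0, syndrome position=0 → no error.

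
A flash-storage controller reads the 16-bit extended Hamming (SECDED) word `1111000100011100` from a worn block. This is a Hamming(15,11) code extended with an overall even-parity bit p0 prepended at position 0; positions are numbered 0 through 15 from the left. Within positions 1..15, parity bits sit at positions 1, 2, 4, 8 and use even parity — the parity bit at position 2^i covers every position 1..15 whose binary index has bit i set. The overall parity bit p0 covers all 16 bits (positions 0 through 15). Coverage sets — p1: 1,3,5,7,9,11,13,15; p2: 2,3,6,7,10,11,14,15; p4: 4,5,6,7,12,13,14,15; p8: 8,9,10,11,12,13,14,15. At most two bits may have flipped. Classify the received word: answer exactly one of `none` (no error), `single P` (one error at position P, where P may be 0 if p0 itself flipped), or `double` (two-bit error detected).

s1: b1⊕b3⊕b5⊕b7⊕b9⊕b11⊕b13⊕b15 = 1⊕1⊕0⊕1⊕0⊕1⊕1⊕0 = 1
s2: b2⊕b3⊕b6⊕b7⊕b10⊕b11⊕b14⊕b15 = 1⊕1⊕0⊕1⊕0⊕1⊕0⊕0 = 0
s4: b4⊕b5⊕b6⊕b7⊕b12⊕b13⊕b14⊕b15 = 0⊕0⊕0⊕1⊕1⊕1⊕0⊕0 = 1
s8: b8⊕b9⊕b10⊕b11⊕b12⊕b13⊕b14⊕b15 = 0⊕0⊕0⊕1⊕1⊕1⊕0⊕0 = 1
Syndrome (s8...s1) = 1101 → position 13.
Overall parity (XOR of all 16 bits, including p0): 1⊕1⊕1⊕1⊕0⊕0⊕0⊕1⊕0⊕0⊕0⊕1⊕1⊕1⊕0⊕0 = 0
Overall=0, syndrome position=13 → double-bit error detected (uncorrectable).

double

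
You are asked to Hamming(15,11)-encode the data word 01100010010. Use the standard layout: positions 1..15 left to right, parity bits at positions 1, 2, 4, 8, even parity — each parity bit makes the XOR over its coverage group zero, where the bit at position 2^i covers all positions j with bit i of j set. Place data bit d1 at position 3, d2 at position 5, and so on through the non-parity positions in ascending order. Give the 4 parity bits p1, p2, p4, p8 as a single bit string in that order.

Place data bits at non-power-of-two positions: b3=0, b5=1, b6=1, b7=0, b9=0, b10=0, b11=1, b12=0, b13=0, b14=1, b15=0.
p1 = XOR of data positions {3,5,7,9,11,13,15} = 0⊕1⊕0⊕0⊕1⊕0⊕0 = 0
p2 = XOR of data positions {3,6,7,10,11,14,15} = 0⊕1⊕0⊕0⊕1⊕1⊕0 = 1
p4 = XOR of data positions {5,6,7,12,13,14,15} = 1⊕1⊕0⊕0⊕0⊕1⊕0 = 1
p8 = XOR of data positions {9,10,11,12,13,14,15} = 0⊕0⊕1⊕0⊕0⊕1⊕0 = 0
Parity bits p1,p2,p4,p8 = 0110

0110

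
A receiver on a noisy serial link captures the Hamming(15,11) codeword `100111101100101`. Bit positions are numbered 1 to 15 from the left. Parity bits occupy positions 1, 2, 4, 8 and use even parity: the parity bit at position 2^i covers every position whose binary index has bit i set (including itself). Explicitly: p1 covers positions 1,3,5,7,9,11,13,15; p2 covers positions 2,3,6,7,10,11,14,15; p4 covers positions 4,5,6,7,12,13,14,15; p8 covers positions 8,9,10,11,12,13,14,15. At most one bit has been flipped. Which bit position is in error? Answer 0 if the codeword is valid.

s1: b1⊕b3⊕b5⊕b7⊕b9⊕b11⊕b13⊕b15 = 1⊕0⊕1⊕1⊕1⊕0⊕1⊕1 = 0
s2: b2⊕b3⊕b6⊕b7⊕b10⊕b11⊕b14⊕b15 = 0⊕0⊕1⊕1⊕1⊕0⊕0⊕1 = 0
s4: b4⊕b5⊕b6⊕b7⊕b12⊕b13⊕b14⊕b15 = 1⊕1⊕1⊕1⊕0⊕1⊕0⊕1 = 0
s8: b8⊕b9⊕b10⊕b11⊕b12⊕b13⊕b14⊕b15 = 0⊕1⊕1⊕0⊕0⊕1⊕0⊕1 = 0
Syndrome (s8...s1) = 0000 → position 0 (no error).

0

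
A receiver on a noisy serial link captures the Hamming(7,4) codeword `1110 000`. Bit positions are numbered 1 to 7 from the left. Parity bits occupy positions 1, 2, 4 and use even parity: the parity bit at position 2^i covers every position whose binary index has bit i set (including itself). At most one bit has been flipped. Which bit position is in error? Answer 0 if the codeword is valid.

0

s1: b1⊕b3⊕b5⊕b7 = 1⊕1⊕0⊕0 = 0
s2: b2⊕b3⊕b6⊕b7 = 1⊕1⊕0⊕0 = 0
s4: b4⊕b5⊕b6⊕b7 = 0⊕0⊕0⊕0 = 0
Syndrome (s4...s1) = 000 → position 0 (no error).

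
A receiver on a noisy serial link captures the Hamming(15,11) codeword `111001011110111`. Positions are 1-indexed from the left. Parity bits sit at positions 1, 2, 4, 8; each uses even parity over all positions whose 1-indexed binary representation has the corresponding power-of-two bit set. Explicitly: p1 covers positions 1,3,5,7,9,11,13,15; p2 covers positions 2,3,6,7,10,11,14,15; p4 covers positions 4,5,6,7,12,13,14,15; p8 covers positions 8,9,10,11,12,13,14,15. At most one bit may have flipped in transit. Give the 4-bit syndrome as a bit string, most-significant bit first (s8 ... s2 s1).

1010

s1: b1⊕b3⊕b5⊕b7⊕b9⊕b11⊕b13⊕b15 = 1⊕1⊕0⊕0⊕1⊕1⊕1⊕1 = 0
s2: b2⊕b3⊕b6⊕b7⊕b10⊕b11⊕b14⊕b15 = 1⊕1⊕1⊕0⊕1⊕1⊕1⊕1 = 1
s4: b4⊕b5⊕b6⊕b7⊕b12⊕b13⊕b14⊕b15 = 0⊕0⊕1⊕0⊕0⊕1⊕1⊕1 = 0
s8: b8⊕b9⊕b10⊕b11⊕b12⊕b13⊕b14⊕b15 = 1⊕1⊕1⊕1⊕0⊕1⊕1⊕1 = 1
Syndrome (s8...s1) = 1010 → position 10.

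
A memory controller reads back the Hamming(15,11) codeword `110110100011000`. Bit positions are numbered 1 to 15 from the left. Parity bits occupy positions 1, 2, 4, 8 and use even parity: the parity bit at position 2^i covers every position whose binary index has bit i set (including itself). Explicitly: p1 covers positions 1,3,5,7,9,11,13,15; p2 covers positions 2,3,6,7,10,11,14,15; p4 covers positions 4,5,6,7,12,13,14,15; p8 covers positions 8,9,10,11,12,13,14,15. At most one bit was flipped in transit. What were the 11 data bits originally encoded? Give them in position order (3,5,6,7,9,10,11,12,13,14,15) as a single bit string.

s1: b1⊕b3⊕b5⊕b7⊕b9⊕b11⊕b13⊕b15 = 1⊕0⊕1⊕1⊕0⊕1⊕0⊕0 = 0
s2: b2⊕b3⊕b6⊕b7⊕b10⊕b11⊕b14⊕b15 = 1⊕0⊕0⊕1⊕0⊕1⊕0⊕0 = 1
s4: b4⊕b5⊕b6⊕b7⊕b12⊕b13⊕b14⊕b15 = 1⊕1⊕0⊕1⊕1⊕0⊕0⊕0 = 0
s8: b8⊕b9⊕b10⊕b11⊕b12⊕b13⊕b14⊕b15 = 0⊕0⊕0⊕1⊕1⊕0⊕0⊕0 = 0
Syndrome (s8...s1) = 0010 → position 2.
Flip bit 2: corrected codeword = 100110100011000
Data bits at positions 3,5,6,7,9,10,11,12,13,14,15: 01010011000

01010011000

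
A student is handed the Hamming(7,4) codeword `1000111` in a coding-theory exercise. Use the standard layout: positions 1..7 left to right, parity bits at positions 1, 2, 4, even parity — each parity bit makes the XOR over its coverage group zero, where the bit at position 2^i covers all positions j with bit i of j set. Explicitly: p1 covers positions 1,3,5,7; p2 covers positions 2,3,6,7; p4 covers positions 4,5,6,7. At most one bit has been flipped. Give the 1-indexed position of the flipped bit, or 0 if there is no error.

s1: b1⊕b3⊕b5⊕b7 = 1⊕0⊕1⊕1 = 1
s2: b2⊕b3⊕b6⊕b7 = 0⊕0⊕1⊕1 = 0
s4: b4⊕b5⊕b6⊕b7 = 0⊕1⊕1⊕1 = 1
Syndrome (s4...s1) = 101 → position 5.

5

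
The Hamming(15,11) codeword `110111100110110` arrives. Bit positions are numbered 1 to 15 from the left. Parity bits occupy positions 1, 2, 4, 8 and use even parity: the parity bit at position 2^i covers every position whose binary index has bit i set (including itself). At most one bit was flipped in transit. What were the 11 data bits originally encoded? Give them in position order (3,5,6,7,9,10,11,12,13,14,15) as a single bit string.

s1: b1⊕b3⊕b5⊕b7⊕b9⊕b11⊕b13⊕b15 = 1⊕0⊕1⊕1⊕0⊕1⊕1⊕0 = 1
s2: b2⊕b3⊕b6⊕b7⊕b10⊕b11⊕b14⊕b15 = 1⊕0⊕1⊕1⊕1⊕1⊕1⊕0 = 0
s4: b4⊕b5⊕b6⊕b7⊕b12⊕b13⊕b14⊕b15 = 1⊕1⊕1⊕1⊕0⊕1⊕1⊕0 = 0
s8: b8⊕b9⊕b10⊕b11⊕b12⊕b13⊕b14⊕b15 = 0⊕0⊕1⊕1⊕0⊕1⊕1⊕0 = 0
Syndrome (s8...s1) = 0001 → position 1.
Flip bit 1: corrected codeword = 010111100110110
Data bits at positions 3,5,6,7,9,10,11,12,13,14,15: 01110110110

01110110110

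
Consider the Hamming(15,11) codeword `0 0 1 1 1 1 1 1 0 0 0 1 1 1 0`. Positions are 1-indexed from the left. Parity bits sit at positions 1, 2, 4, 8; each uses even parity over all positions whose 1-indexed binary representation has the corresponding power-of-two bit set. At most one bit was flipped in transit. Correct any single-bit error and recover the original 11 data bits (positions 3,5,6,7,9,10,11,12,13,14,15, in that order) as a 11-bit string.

s1: b1⊕b3⊕b5⊕b7⊕b9⊕b11⊕b13⊕b15 = 0⊕1⊕1⊕1⊕0⊕0⊕1⊕0 = 0
s2: b2⊕b3⊕b6⊕b7⊕b10⊕b11⊕b14⊕b15 = 0⊕1⊕1⊕1⊕0⊕0⊕1⊕0 = 0
s4: b4⊕b5⊕b6⊕b7⊕b12⊕b13⊕b14⊕b15 = 1⊕1⊕1⊕1⊕1⊕1⊕1⊕0 = 1
s8: b8⊕b9⊕b10⊕b11⊕b12⊕b13⊕b14⊕b15 = 1⊕0⊕0⊕0⊕1⊕1⊕1⊕0 = 0
Syndrome (s8...s1) = 0100 → position 4.
Flip bit 4: corrected codeword = 001011110001110
Data bits at positions 3,5,6,7,9,10,11,12,13,14,15: 11110001110

11110001110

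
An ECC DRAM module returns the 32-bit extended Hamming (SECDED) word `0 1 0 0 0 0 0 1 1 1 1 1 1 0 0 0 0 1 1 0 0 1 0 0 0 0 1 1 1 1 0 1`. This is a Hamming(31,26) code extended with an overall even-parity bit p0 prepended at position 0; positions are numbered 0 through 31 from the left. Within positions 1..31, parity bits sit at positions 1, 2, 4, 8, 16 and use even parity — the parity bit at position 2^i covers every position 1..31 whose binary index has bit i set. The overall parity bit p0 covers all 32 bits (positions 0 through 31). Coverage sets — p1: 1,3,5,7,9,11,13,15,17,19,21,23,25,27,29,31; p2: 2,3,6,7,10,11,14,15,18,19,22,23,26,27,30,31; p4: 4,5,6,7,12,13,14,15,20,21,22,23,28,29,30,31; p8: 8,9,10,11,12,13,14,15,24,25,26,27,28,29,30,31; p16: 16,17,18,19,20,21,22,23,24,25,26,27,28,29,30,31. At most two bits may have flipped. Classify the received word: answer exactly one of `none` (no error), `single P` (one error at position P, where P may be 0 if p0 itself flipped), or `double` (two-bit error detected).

single 3

s1: b1⊕b3⊕b5⊕b7⊕b9⊕b11⊕b13⊕b15⊕b17⊕b19⊕b21⊕b23⊕b25⊕b27⊕b29⊕b31 = 1⊕0⊕0⊕1⊕1⊕1⊕0⊕0⊕1⊕0⊕1⊕0⊕0⊕1⊕1⊕1 = 1
s2: b2⊕b3⊕b6⊕b7⊕b10⊕b11⊕b14⊕b15⊕b18⊕b19⊕b22⊕b23⊕b26⊕b27⊕b30⊕b31 = 0⊕0⊕0⊕1⊕1⊕1⊕0⊕0⊕1⊕0⊕0⊕0⊕1⊕1⊕0⊕1 = 1
s4: b4⊕b5⊕b6⊕b7⊕b12⊕b13⊕b14⊕b15⊕b20⊕b21⊕b22⊕b23⊕b28⊕b29⊕b30⊕b31 = 0⊕0⊕0⊕1⊕1⊕0⊕0⊕0⊕0⊕1⊕0⊕0⊕1⊕1⊕0⊕1 = 0
s8: b8⊕b9⊕b10⊕b11⊕b12⊕b13⊕b14⊕b15⊕b24⊕b25⊕b26⊕b27⊕b28⊕b29⊕b30⊕b31 = 1⊕1⊕1⊕1⊕1⊕0⊕0⊕0⊕0⊕0⊕1⊕1⊕1⊕1⊕0⊕1 = 0
s16: b16⊕b17⊕b18⊕b19⊕b20⊕b21⊕b22⊕b23⊕b24⊕b25⊕b26⊕b27⊕b28⊕b29⊕b30⊕b31 = 0⊕1⊕1⊕0⊕0⊕1⊕0⊕0⊕0⊕0⊕1⊕1⊕1⊕1⊕0⊕1 = 0
Syndrome (s16...s1) = 00011 → position 3.
Overall parity (XOR of all 32 bits, including p0): 0⊕1⊕0⊕0⊕0⊕0⊕0⊕1⊕1⊕1⊕1⊕1⊕1⊕0⊕0⊕0⊕0⊕1⊕1⊕0⊕0⊕1⊕0⊕0⊕0⊕0⊕1⊕1⊕1⊕1⊕0⊕1 = 1
Overall=1, syndrome position=3 → single-bit error at position 3.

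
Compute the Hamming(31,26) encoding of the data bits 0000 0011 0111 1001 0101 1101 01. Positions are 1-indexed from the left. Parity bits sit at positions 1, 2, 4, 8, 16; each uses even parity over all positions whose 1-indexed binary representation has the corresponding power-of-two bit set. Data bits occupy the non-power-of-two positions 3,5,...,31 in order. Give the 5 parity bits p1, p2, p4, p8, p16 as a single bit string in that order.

10111

Place data bits at non-power-of-two positions: b3=0, b5=0, b6=0, b7=0, b9=0, b10=0, b11=1, b12=1, b13=0, b14=1, b15=1, b17=1, b18=1, b19=0, b20=0, b21=1, b22=0, b23=1, b24=0, b25=1, b26=1, b27=1, b28=0, b29=1, b30=0, b31=1.
p1 = XOR of data positions {3,5,7,9,11,13,15,17,19,21,23,25,27,29,31} = 0⊕0⊕0⊕0⊕1⊕0⊕1⊕1⊕0⊕1⊕1⊕1⊕1⊕1⊕1 = 1
p2 = XOR of data positions {3,6,7,10,11,14,15,18,19,22,23,26,27,30,31} = 0⊕0⊕0⊕0⊕1⊕1⊕1⊕1⊕0⊕0⊕1⊕1⊕1⊕0⊕1 = 0
p4 = XOR of data positions {5,6,7,12,13,14,15,20,21,22,23,28,29,30,31} = 0⊕0⊕0⊕1⊕0⊕1⊕1⊕0⊕1⊕0⊕1⊕0⊕1⊕0⊕1 = 1
p8 = XOR of data positions {9,10,11,12,13,14,15,24,25,26,27,28,29,30,31} = 0⊕0⊕1⊕1⊕0⊕1⊕1⊕0⊕1⊕1⊕1⊕0⊕1⊕0⊕1 = 1
p16 = XOR of data positions {17,18,19,20,21,22,23,24,25,26,27,28,29,30,31} = 1⊕1⊕0⊕0⊕1⊕0⊕1⊕0⊕1⊕1⊕1⊕0⊕1⊕0⊕1 = 1
Parity bits p1,p2,p4,p8,p16 = 10111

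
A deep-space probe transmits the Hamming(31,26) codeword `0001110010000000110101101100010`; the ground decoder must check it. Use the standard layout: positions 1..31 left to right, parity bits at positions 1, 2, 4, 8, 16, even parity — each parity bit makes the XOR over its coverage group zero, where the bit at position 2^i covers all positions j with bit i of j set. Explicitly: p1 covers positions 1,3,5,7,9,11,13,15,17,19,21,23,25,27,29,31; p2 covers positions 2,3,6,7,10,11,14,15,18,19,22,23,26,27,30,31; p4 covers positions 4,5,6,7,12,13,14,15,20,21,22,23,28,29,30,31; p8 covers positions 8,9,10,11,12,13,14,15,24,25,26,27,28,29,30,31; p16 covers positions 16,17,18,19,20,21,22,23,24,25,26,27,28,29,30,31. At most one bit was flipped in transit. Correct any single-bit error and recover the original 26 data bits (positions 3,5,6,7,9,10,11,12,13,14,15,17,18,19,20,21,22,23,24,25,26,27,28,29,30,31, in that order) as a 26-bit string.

s1: b1⊕b3⊕b5⊕b7⊕b9⊕b11⊕b13⊕b15⊕b17⊕b19⊕b21⊕b23⊕b25⊕b27⊕b29⊕b31 = 0⊕0⊕1⊕0⊕1⊕0⊕0⊕0⊕1⊕0⊕0⊕1⊕1⊕0⊕0⊕0 = 1
s2: b2⊕b3⊕b6⊕b7⊕b10⊕b11⊕b14⊕b15⊕b18⊕b19⊕b22⊕b23⊕b26⊕b27⊕b30⊕b31 = 0⊕0⊕1⊕0⊕0⊕0⊕0⊕0⊕1⊕0⊕1⊕1⊕1⊕0⊕1⊕0 = 0
s4: b4⊕b5⊕b6⊕b7⊕b12⊕b13⊕b14⊕b15⊕b20⊕b21⊕b22⊕b23⊕b28⊕b29⊕b30⊕b31 = 1⊕1⊕1⊕0⊕0⊕0⊕0⊕0⊕1⊕0⊕1⊕1⊕0⊕0⊕1⊕0 = 1
s8: b8⊕b9⊕b10⊕b11⊕b12⊕b13⊕b14⊕b15⊕b24⊕b25⊕b26⊕b27⊕b28⊕b29⊕b30⊕b31 = 0⊕1⊕0⊕0⊕0⊕0⊕0⊕0⊕0⊕1⊕1⊕0⊕0⊕0⊕1⊕0 = 0
s16: b16⊕b17⊕b18⊕b19⊕b20⊕b21⊕b22⊕b23⊕b24⊕b25⊕b26⊕b27⊕b28⊕b29⊕b30⊕b31 = 0⊕1⊕1⊕0⊕1⊕0⊕1⊕1⊕0⊕1⊕1⊕0⊕0⊕0⊕1⊕0 = 0
Syndrome (s16...s1) = 00101 → position 5.
Flip bit 5: corrected codeword = 0001010010000000110101101100010
Data bits at positions 3,5,6,7,9,10,11,12,13,14,15,17,18,19,20,21,22,23,24,25,26,27,28,29,30,31: 00101000000110101101100010

00101000000110101101100010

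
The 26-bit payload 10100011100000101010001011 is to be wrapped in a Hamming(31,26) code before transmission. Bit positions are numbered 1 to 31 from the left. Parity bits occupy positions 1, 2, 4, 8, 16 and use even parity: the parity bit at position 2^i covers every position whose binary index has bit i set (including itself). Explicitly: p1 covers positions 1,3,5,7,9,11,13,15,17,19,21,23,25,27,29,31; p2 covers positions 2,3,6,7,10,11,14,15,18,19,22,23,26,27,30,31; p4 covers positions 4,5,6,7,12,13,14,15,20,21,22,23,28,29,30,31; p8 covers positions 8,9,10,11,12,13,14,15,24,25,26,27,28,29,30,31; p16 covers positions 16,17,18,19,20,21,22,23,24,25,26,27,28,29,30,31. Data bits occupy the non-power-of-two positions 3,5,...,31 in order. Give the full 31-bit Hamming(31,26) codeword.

Place data bits at non-power-of-two positions: b3=1, b5=0, b6=1, b7=0, b9=0, b10=0, b11=1, b12=1, b13=1, b14=0, b15=0, b17=0, b18=0, b19=0, b20=1, b21=0, b22=1, b23=0, b24=1, b25=0, b26=0, b27=0, b28=1, b29=0, b30=1, b31=1.
p1 = XOR of data positions {3,5,7,9,11,13,15,17,19,21,23,25,27,29,31} = 1⊕0⊕0⊕0⊕1⊕1⊕0⊕0⊕0⊕0⊕0⊕0⊕0⊕0⊕1 = 0
p2 = XOR of data positions {3,6,7,10,11,14,15,18,19,22,23,26,27,30,31} = 1⊕1⊕0⊕0⊕1⊕0⊕0⊕0⊕0⊕1⊕0⊕0⊕0⊕1⊕1 = 0
p4 = XOR of data positions {5,6,7,12,13,14,15,20,21,22,23,28,29,30,31} = 0⊕1⊕0⊕1⊕1⊕0⊕0⊕1⊕0⊕1⊕0⊕1⊕0⊕1⊕1 = 0
p8 = XOR of data positions {9,10,11,12,13,14,15,24,25,26,27,28,29,30,31} = 0⊕0⊕1⊕1⊕1⊕0⊕0⊕1⊕0⊕0⊕0⊕1⊕0⊕1⊕1 = 1
p16 = XOR of data positions {17,18,19,20,21,22,23,24,25,26,27,28,29,30,31} = 0⊕0⊕0⊕1⊕0⊕1⊕0⊕1⊕0⊕0⊕0⊕1⊕0⊕1⊕1 = 0
Codeword b1..b31 = 0010010100111000000101010001011

0010010100111000000101010001011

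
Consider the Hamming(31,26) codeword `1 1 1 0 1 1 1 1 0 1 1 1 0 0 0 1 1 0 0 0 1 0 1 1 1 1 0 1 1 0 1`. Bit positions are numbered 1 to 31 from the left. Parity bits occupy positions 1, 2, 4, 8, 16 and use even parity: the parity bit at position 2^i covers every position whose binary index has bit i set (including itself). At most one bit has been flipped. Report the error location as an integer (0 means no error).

s1: b1⊕b3⊕b5⊕b7⊕b9⊕b11⊕b13⊕b15⊕b17⊕b19⊕b21⊕b23⊕b25⊕b27⊕b29⊕b31 = 1⊕1⊕1⊕1⊕0⊕1⊕0⊕0⊕1⊕0⊕1⊕1⊕1⊕0⊕1⊕1 = 1
s2: b2⊕b3⊕b6⊕b7⊕b10⊕b11⊕b14⊕b15⊕b18⊕b19⊕b22⊕b23⊕b26⊕b27⊕b30⊕b31 = 1⊕1⊕1⊕1⊕1⊕1⊕0⊕0⊕0⊕0⊕0⊕1⊕1⊕0⊕0⊕1 = 1
s4: b4⊕b5⊕b6⊕b7⊕b12⊕b13⊕b14⊕b15⊕b20⊕b21⊕b22⊕b23⊕b28⊕b29⊕b30⊕b31 = 0⊕1⊕1⊕1⊕1⊕0⊕0⊕0⊕0⊕1⊕0⊕1⊕1⊕1⊕0⊕1 = 1
s8: b8⊕b9⊕b10⊕b11⊕b12⊕b13⊕b14⊕b15⊕b24⊕b25⊕b26⊕b27⊕b28⊕b29⊕b30⊕b31 = 1⊕0⊕1⊕1⊕1⊕0⊕0⊕0⊕1⊕1⊕1⊕0⊕1⊕1⊕0⊕1 = 0
s16: b16⊕b17⊕b18⊕b19⊕b20⊕b21⊕b22⊕b23⊕b24⊕b25⊕b26⊕b27⊕b28⊕b29⊕b30⊕b31 = 1⊕1⊕0⊕0⊕0⊕1⊕0⊕1⊕1⊕1⊕1⊕0⊕1⊕1⊕0⊕1 = 0
Syndrome (s16...s1) = 00111 → position 7.

7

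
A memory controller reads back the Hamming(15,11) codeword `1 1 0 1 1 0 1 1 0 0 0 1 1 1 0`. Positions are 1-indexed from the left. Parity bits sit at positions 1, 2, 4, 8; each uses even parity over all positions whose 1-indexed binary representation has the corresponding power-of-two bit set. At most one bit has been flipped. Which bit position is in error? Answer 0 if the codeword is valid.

2

s1: b1⊕b3⊕b5⊕b7⊕b9⊕b11⊕b13⊕b15 = 1⊕0⊕1⊕1⊕0⊕0⊕1⊕0 = 0
s2: b2⊕b3⊕b6⊕b7⊕b10⊕b11⊕b14⊕b15 = 1⊕0⊕0⊕1⊕0⊕0⊕1⊕0 = 1
s4: b4⊕b5⊕b6⊕b7⊕b12⊕b13⊕b14⊕b15 = 1⊕1⊕0⊕1⊕1⊕1⊕1⊕0 = 0
s8: b8⊕b9⊕b10⊕b11⊕b12⊕b13⊕b14⊕b15 = 1⊕0⊕0⊕0⊕1⊕1⊕1⊕0 = 0
Syndrome (s8...s1) = 0010 → position 2.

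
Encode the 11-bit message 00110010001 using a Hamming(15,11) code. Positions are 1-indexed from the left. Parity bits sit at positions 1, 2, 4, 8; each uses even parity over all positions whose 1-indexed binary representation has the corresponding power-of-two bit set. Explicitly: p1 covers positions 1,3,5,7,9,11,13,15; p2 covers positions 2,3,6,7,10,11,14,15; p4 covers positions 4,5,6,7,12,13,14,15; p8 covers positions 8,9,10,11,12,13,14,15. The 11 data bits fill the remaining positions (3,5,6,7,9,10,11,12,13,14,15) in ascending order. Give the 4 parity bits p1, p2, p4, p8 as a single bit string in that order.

1010

Place data bits at non-power-of-two positions: b3=0, b5=0, b6=1, b7=1, b9=0, b10=0, b11=1, b12=0, b13=0, b14=0, b15=1.
p1 = XOR of data positions {3,5,7,9,11,13,15} = 0⊕0⊕1⊕0⊕1⊕0⊕1 = 1
p2 = XOR of data positions {3,6,7,10,11,14,15} = 0⊕1⊕1⊕0⊕1⊕0⊕1 = 0
p4 = XOR of data positions {5,6,7,12,13,14,15} = 0⊕1⊕1⊕0⊕0⊕0⊕1 = 1
p8 = XOR of data positions {9,10,11,12,13,14,15} = 0⊕0⊕1⊕0⊕0⊕0⊕1 = 0
Parity bits p1,p2,p4,p8 = 1010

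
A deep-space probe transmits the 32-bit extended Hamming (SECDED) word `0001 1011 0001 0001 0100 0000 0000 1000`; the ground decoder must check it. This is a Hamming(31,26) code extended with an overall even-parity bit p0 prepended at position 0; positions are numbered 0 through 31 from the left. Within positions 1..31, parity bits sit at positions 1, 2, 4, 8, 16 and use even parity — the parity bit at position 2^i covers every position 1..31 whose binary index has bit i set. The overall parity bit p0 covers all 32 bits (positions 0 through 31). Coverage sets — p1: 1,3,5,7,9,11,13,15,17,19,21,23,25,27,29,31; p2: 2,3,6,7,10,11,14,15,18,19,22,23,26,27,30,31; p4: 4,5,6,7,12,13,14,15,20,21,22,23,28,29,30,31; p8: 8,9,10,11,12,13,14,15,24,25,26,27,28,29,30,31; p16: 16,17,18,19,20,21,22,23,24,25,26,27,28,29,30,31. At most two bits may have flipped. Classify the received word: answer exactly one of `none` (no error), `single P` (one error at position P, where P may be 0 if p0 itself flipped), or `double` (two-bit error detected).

s1: b1⊕b3⊕b5⊕b7⊕b9⊕b11⊕b13⊕b15⊕b17⊕b19⊕b21⊕b23⊕b25⊕b27⊕b29⊕b31 = 0⊕1⊕0⊕1⊕0⊕1⊕0⊕1⊕1⊕0⊕0⊕0⊕0⊕0⊕0⊕0 = 1
s2: b2⊕b3⊕b6⊕b7⊕b10⊕b11⊕b14⊕b15⊕b18⊕b19⊕b22⊕b23⊕b26⊕b27⊕b30⊕b31 = 0⊕1⊕1⊕1⊕0⊕1⊕0⊕1⊕0⊕0⊕0⊕0⊕0⊕0⊕0⊕0 = 1
s4: b4⊕b5⊕b6⊕b7⊕b12⊕b13⊕b14⊕b15⊕b20⊕b21⊕b22⊕b23⊕b28⊕b29⊕b30⊕b31 = 1⊕0⊕1⊕1⊕0⊕0⊕0⊕1⊕0⊕0⊕0⊕0⊕1⊕0⊕0⊕0 = 1
s8: b8⊕b9⊕b10⊕b11⊕b12⊕b13⊕b14⊕b15⊕b24⊕b25⊕b26⊕b27⊕b28⊕b29⊕b30⊕b31 = 0⊕0⊕0⊕1⊕0⊕0⊕0⊕1⊕0⊕0⊕0⊕0⊕1⊕0⊕0⊕0 = 1
s16: b16⊕b17⊕b18⊕b19⊕b20⊕b21⊕b22⊕b23⊕b24⊕b25⊕b26⊕b27⊕b28⊕b29⊕b30⊕b31 = 0⊕1⊕0⊕0⊕0⊕0⊕0⊕0⊕0⊕0⊕0⊕0⊕1⊕0⊕0⊕0 = 0
Syndrome (s16...s1) = 01111 → position 15.
Overall parity (XOR of all 32 bits, including p0): 0⊕0⊕0⊕1⊕1⊕0⊕1⊕1⊕0⊕0⊕0⊕1⊕0⊕0⊕0⊕1⊕0⊕1⊕0⊕0⊕0⊕0⊕0⊕0⊕0⊕0⊕0⊕0⊕1⊕0⊕0⊕0 = 0
Overall=0, syndrome position=15 → double-bit error detected (uncorrectable).

double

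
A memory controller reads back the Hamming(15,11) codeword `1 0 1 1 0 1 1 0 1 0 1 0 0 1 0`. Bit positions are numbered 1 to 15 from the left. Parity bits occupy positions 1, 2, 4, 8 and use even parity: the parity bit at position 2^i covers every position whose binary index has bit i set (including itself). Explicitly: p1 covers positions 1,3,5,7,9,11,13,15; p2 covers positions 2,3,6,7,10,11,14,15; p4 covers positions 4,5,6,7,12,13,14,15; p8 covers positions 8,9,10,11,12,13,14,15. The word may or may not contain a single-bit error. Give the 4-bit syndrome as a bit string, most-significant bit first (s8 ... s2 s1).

1011

s1: b1⊕b3⊕b5⊕b7⊕b9⊕b11⊕b13⊕b15 = 1⊕1⊕0⊕1⊕1⊕1⊕0⊕0 = 1
s2: b2⊕b3⊕b6⊕b7⊕b10⊕b11⊕b14⊕b15 = 0⊕1⊕1⊕1⊕0⊕1⊕1⊕0 = 1
s4: b4⊕b5⊕b6⊕b7⊕b12⊕b13⊕b14⊕b15 = 1⊕0⊕1⊕1⊕0⊕0⊕1⊕0 = 0
s8: b8⊕b9⊕b10⊕b11⊕b12⊕b13⊕b14⊕b15 = 0⊕1⊕0⊕1⊕0⊕0⊕1⊕0 = 1
Syndrome (s8...s1) = 1011 → position 11.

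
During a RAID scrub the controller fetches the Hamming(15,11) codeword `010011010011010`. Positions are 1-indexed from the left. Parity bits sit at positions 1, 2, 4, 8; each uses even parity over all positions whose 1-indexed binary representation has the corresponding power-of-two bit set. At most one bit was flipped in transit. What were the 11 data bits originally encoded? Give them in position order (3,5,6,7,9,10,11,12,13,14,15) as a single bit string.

01100011010

s1: b1⊕b3⊕b5⊕b7⊕b9⊕b11⊕b13⊕b15 = 0⊕0⊕1⊕0⊕0⊕1⊕0⊕0 = 0
s2: b2⊕b3⊕b6⊕b7⊕b10⊕b11⊕b14⊕b15 = 1⊕0⊕1⊕0⊕0⊕1⊕1⊕0 = 0
s4: b4⊕b5⊕b6⊕b7⊕b12⊕b13⊕b14⊕b15 = 0⊕1⊕1⊕0⊕1⊕0⊕1⊕0 = 0
s8: b8⊕b9⊕b10⊕b11⊕b12⊕b13⊕b14⊕b15 = 1⊕0⊕0⊕1⊕1⊕0⊕1⊕0 = 0
Syndrome (s8...s1) = 0000 → position 0 (no error).
No correction needed.
Data bits at positions 3,5,6,7,9,10,11,12,13,14,15: 01100011010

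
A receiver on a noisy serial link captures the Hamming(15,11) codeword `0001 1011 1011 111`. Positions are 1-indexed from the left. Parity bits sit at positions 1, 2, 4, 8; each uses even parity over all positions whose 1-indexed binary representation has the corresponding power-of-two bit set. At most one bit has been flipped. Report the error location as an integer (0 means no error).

12

s1: b1⊕b3⊕b5⊕b7⊕b9⊕b11⊕b13⊕b15 = 0⊕0⊕1⊕1⊕1⊕1⊕1⊕1 = 0
s2: b2⊕b3⊕b6⊕b7⊕b10⊕b11⊕b14⊕b15 = 0⊕0⊕0⊕1⊕0⊕1⊕1⊕1 = 0
s4: b4⊕b5⊕b6⊕b7⊕b12⊕b13⊕b14⊕b15 = 1⊕1⊕0⊕1⊕1⊕1⊕1⊕1 = 1
s8: b8⊕b9⊕b10⊕b11⊕b12⊕b13⊕b14⊕b15 = 1⊕1⊕0⊕1⊕1⊕1⊕1⊕1 = 1
Syndrome (s8...s1) = 1100 → position 12.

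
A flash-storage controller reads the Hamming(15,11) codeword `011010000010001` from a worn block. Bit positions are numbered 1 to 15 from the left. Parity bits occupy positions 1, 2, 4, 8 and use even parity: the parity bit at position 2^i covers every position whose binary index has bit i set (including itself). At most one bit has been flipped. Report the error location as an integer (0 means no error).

s1: b1⊕b3⊕b5⊕b7⊕b9⊕b11⊕b13⊕b15 = 0⊕1⊕1⊕0⊕0⊕1⊕0⊕1 = 0
s2: b2⊕b3⊕b6⊕b7⊕b10⊕b11⊕b14⊕b15 = 1⊕1⊕0⊕0⊕0⊕1⊕0⊕1 = 0
s4: b4⊕b5⊕b6⊕b7⊕b12⊕b13⊕b14⊕b15 = 0⊕1⊕0⊕0⊕0⊕0⊕0⊕1 = 0
s8: b8⊕b9⊕b10⊕b11⊕b12⊕b13⊕b14⊕b15 = 0⊕0⊕0⊕1⊕0⊕0⊕0⊕1 = 0
Syndrome (s8...s1) = 0000 → position 0 (no error).

0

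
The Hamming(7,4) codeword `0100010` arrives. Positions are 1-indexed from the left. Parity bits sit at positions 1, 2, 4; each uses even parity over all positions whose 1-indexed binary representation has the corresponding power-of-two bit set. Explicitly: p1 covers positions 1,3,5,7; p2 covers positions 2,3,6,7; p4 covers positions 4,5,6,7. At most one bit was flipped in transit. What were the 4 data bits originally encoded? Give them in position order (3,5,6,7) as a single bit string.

0010

s1: b1⊕b3⊕b5⊕b7 = 0⊕0⊕0⊕0 = 0
s2: b2⊕b3⊕b6⊕b7 = 1⊕0⊕1⊕0 = 0
s4: b4⊕b5⊕b6⊕b7 = 0⊕0⊕1⊕0 = 1
Syndrome (s4...s1) = 100 → position 4.
Flip bit 4: corrected codeword = 0101010
Data bits at positions 3,5,6,7: 0010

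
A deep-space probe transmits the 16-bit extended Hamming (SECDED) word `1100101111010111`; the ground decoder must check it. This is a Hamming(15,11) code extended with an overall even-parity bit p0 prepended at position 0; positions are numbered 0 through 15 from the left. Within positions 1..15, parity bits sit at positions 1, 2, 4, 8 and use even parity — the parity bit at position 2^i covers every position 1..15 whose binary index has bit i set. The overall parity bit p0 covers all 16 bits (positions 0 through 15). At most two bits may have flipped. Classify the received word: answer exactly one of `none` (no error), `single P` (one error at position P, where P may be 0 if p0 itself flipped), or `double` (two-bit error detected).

s1: b1⊕b3⊕b5⊕b7⊕b9⊕b11⊕b13⊕b15 = 1⊕0⊕0⊕1⊕1⊕1⊕1⊕1 = 0
s2: b2⊕b3⊕b6⊕b7⊕b10⊕b11⊕b14⊕b15 = 0⊕0⊕1⊕1⊕0⊕1⊕1⊕1 = 1
s4: b4⊕b5⊕b6⊕b7⊕b12⊕b13⊕b14⊕b15 = 1⊕0⊕1⊕1⊕0⊕1⊕1⊕1 = 0
s8: b8⊕b9⊕b10⊕b11⊕b12⊕b13⊕b14⊕b15 = 1⊕1⊕0⊕1⊕0⊕1⊕1⊕1 = 0
Syndrome (s8...s1) = 0010 → position 2.
Overall parity (XOR of all 16 bits, including p0): 1⊕1⊕0⊕0⊕1⊕0⊕1⊕1⊕1⊕1⊕0⊕1⊕0⊕1⊕1⊕1 = 1
Overall=1, syndrome position=2 → single-bit error at position 2.

single 2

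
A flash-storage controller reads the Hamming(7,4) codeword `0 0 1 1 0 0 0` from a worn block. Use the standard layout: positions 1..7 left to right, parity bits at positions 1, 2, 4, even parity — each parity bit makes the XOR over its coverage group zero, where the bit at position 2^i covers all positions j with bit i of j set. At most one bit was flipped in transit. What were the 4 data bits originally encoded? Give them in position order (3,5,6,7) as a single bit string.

1001

s1: b1⊕b3⊕b5⊕b7 = 0⊕1⊕0⊕0 = 1
s2: b2⊕b3⊕b6⊕b7 = 0⊕1⊕0⊕0 = 1
s4: b4⊕b5⊕b6⊕b7 = 1⊕0⊕0⊕0 = 1
Syndrome (s4...s1) = 111 → position 7.
Flip bit 7: corrected codeword = 0011001
Data bits at positions 3,5,6,7: 1001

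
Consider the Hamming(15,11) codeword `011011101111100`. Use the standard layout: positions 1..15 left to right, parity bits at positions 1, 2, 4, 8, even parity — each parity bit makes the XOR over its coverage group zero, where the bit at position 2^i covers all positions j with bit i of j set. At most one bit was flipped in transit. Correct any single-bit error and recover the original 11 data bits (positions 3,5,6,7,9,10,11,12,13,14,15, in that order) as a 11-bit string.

11111110100

s1: b1⊕b3⊕b5⊕b7⊕b9⊕b11⊕b13⊕b15 = 0⊕1⊕1⊕1⊕1⊕1⊕1⊕0 = 0
s2: b2⊕b3⊕b6⊕b7⊕b10⊕b11⊕b14⊕b15 = 1⊕1⊕1⊕1⊕1⊕1⊕0⊕0 = 0
s4: b4⊕b5⊕b6⊕b7⊕b12⊕b13⊕b14⊕b15 = 0⊕1⊕1⊕1⊕1⊕1⊕0⊕0 = 1
s8: b8⊕b9⊕b10⊕b11⊕b12⊕b13⊕b14⊕b15 = 0⊕1⊕1⊕1⊕1⊕1⊕0⊕0 = 1
Syndrome (s8...s1) = 1100 → position 12.
Flip bit 12: corrected codeword = 011011101110100
Data bits at positions 3,5,6,7,9,10,11,12,13,14,15: 11111110100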